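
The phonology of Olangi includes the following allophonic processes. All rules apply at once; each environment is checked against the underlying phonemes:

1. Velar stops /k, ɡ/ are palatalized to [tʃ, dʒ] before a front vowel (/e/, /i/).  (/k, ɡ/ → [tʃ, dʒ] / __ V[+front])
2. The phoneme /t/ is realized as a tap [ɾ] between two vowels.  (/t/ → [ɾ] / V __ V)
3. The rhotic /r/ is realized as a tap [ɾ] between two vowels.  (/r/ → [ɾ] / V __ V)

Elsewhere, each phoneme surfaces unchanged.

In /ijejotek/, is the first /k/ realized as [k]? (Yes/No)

Yes

/k/ — word-final; rule 1 does not apply here → [k].
The actual realization is [k], which matches [k].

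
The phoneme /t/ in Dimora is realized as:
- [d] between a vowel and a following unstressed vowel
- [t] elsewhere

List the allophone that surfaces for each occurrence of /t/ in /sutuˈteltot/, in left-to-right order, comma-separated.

[d], [t], [t], [t]

Occurrence 1 (position 3): between a vowel and a following unstressed vowel → [d].
Occurrence 2 (position 5): no conditioning environment matches → elsewhere allophone [t].
Occurrence 3 (position 8): no conditioning environment matches → elsewhere allophone [t].
Occurrence 4 (position 10): no conditioning environment matches → elsewhere allophone [t].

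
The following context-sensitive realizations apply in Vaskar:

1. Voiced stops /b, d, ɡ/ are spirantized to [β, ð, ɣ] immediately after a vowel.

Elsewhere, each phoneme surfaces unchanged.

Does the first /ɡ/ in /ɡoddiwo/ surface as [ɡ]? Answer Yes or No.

Yes

/ɡ/ (word-initial) is in the target of rule 1 but the environment (immediately after a vowel) is not met → [ɡ].
The actual realization is [ɡ], which matches [ɡ].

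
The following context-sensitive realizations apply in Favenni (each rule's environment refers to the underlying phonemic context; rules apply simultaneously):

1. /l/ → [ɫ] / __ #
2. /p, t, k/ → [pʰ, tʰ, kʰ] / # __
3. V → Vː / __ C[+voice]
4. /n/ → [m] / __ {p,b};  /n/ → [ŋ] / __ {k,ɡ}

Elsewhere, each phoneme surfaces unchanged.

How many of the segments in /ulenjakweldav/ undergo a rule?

Segments that undergo a rule: /u/ → [uː] (rule 3); /e/ → [eː] (rule 3); /e/ → [eː] (rule 3); /a/ → [aː] (rule 3).
All other segments surface unchanged.

4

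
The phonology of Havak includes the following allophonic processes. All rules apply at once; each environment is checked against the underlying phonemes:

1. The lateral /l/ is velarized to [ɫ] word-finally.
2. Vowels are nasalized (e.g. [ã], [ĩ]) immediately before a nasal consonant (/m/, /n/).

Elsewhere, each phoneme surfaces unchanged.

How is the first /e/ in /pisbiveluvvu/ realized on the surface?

[e]

/e/ (between /v/ and /l/) is in the target of rule 2 but the environment (before a nasal consonant) is not met → [e].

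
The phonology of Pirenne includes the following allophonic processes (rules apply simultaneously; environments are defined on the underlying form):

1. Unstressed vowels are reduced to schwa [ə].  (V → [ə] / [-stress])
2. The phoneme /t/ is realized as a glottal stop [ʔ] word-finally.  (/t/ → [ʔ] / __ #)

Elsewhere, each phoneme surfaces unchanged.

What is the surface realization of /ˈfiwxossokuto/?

[ˈfiwxəssəkətə]

/f/ stays [f].
/i/ (between /f/ and /w/): rule 1 targets it, but not in an unstressed syllable → unchanged [i].
/w/ stays [w].
/x/ (between /w/ and /o/): no rule targets it → [x].
/o/ (between /x/ and /s/) occurs in an unstressed syllable → [ə] by rule 1.
/s/ (between /o/ and /s/) is unaffected → [s].
/s/ stays [s].
/o/ — between /s/ and /k/, in an unstressed syllable — surfaces as [ə] (rule 1).
/k/ stays [k].
/u/ — between /k/ and /t/, in an unstressed syllable — surfaces as [ə] (rule 1).
/t/ (between /u/ and /o/) is in the target of rule 2 but the environment (word-finally) is not met → [t].
/o/ — word-final, in an unstressed syllable — surfaces as [ə] (rule 1).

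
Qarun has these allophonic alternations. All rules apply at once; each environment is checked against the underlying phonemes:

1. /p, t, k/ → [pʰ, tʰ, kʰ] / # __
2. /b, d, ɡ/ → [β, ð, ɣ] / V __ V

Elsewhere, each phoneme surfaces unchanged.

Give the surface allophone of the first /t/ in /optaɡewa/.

/t/ (between /p/ and /a/) is in the target of rule 1 but the environment (word-initially) is not met → [t].

[t]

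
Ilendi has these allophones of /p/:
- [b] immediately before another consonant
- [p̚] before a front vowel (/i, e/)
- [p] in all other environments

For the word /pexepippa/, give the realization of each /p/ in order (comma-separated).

[p̚], [p̚], [b], [p]

Occurrence 1 (position 1): before a front vowel (/i, e/) → [p̚].
Occurrence 2 (position 5): before a front vowel (/i, e/) → [p̚].
Occurrence 3 (position 7): immediately before another consonant → [b].
Occurrence 4 (position 8): no conditioning environment matches → elsewhere allophone [p].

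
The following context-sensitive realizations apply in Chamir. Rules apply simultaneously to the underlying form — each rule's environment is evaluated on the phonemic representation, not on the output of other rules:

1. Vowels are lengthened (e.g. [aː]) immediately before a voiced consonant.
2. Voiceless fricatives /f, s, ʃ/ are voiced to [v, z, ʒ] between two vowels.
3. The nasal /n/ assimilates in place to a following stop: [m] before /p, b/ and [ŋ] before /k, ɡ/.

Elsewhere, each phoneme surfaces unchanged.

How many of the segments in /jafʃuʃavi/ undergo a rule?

2

Segments that undergo a rule: /ʃ/ → [ʒ] (rule 2); /a/ → [aː] (rule 1).
All other segments surface unchanged.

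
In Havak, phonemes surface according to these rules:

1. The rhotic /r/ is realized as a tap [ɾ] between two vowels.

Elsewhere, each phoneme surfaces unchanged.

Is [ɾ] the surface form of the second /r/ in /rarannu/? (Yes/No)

/r/ (between /a/ and /a/) occurs between two vowels → [ɾ] by rule 1.
The actual realization is [ɾ], which matches [ɾ].

Yes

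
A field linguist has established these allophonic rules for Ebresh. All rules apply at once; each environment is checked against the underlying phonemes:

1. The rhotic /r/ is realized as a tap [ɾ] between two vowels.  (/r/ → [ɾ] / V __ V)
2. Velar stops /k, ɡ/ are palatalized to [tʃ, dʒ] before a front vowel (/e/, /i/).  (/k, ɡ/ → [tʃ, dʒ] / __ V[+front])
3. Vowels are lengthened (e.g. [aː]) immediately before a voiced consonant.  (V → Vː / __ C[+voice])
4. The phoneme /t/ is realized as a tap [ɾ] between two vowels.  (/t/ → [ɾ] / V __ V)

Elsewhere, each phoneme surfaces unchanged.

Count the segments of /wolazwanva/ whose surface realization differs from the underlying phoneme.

3

Segments that undergo a rule: /o/ → [oː] (rule 3); /a/ → [aː] (rule 3); /a/ → [aː] (rule 3).
All other segments surface unchanged.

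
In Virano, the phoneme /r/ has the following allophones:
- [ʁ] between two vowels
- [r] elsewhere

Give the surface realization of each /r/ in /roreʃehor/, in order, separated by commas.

[r], [ʁ], [r]

Occurrence 1 (position 1): no conditioning environment matches → elsewhere allophone [r].
Occurrence 2 (position 3): between two vowels → [ʁ].
Occurrence 3 (position 9): no conditioning environment matches → elsewhere allophone [r].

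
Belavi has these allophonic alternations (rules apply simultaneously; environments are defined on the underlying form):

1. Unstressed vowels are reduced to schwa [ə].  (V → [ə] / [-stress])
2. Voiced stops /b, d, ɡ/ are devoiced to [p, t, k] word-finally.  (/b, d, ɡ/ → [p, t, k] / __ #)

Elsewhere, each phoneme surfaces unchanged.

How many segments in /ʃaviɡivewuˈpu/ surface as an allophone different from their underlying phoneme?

Segments that undergo a rule: /a/ → [ə] (rule 1); /i/ → [ə] (rule 1); /i/ → [ə] (rule 1); /e/ → [ə] (rule 1); /u/ → [ə] (rule 1).
All other segments surface unchanged.

5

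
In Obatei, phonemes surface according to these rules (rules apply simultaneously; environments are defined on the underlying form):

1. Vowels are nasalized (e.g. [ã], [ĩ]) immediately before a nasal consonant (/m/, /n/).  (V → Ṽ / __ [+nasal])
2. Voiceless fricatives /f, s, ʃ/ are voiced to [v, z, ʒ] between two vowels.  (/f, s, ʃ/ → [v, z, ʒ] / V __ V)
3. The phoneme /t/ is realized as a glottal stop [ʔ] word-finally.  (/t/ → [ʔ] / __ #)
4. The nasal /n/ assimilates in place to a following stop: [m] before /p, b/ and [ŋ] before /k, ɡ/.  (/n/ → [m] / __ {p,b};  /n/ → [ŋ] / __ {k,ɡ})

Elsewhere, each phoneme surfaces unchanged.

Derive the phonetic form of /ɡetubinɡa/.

/ɡ/ stays [ɡ].
/e/ — between /ɡ/ and /t/; rule 1 does not apply here → [e].
/t/ (between /e/ and /u/): rule 3 targets it, but not word-finally → unchanged [t].
/u/ (between /t/ and /b/) fails the environment for rule 1, so it stays [u].
/b/ — not in any rule's target class → [b].
/i/ (between /b/ and /n/): before a nasal consonant, so rule 1 applies → [ĩ].
Rule 4 applies to /n/ (between /i/ and /ɡ/: before a labial or velar stop) → [ŋ].
/ɡ/ — not in any rule's target class → [ɡ].
/a/ (word-final) is in the target of rule 1 but the environment (before a nasal consonant) is not met → [a].

[ɡetubĩŋɡa]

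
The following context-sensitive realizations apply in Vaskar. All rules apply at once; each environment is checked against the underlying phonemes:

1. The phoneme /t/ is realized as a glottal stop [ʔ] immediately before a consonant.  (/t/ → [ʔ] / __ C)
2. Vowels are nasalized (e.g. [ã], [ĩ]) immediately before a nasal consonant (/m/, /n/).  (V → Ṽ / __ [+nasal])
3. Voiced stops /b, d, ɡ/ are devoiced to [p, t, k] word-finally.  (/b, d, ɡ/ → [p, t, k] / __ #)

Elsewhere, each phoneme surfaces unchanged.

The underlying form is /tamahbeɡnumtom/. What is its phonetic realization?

[tãmahbeɡnũmtõm]

/t/ (word-initial) fails the environment for rule 1, so it stays [t].
/a/ (between /t/ and /m/) occurs before a nasal consonant → [ã] by rule 2.
/m/ — not in any rule's target class → [m].
/a/ (between /m/ and /h/) is in the target of rule 2 but the environment (before a nasal consonant) is not met → [a].
/h/ (between /a/ and /b/): no rule targets it → [h].
/b/ — between /h/ and /e/; rule 3 does not apply here → [b].
/e/ (between /b/ and /ɡ/): rule 2 targets it, but not before a nasal consonant → unchanged [e].
/ɡ/ (between /e/ and /n/) fails the environment for rule 3, so it stays [ɡ].
/n/ (between /ɡ/ and /u/): no rule targets it → [n].
Rule 2 applies to /u/ (between /n/ and /m/: before a nasal consonant) → [ũ].
/m/ (between /u/ and /t/): no rule targets it → [m].
/t/ (between /m/ and /o/) is in the target of rule 1 but the environment (immediately before a consonant) is not met → [t].
/o/ meets the environment for rule 2 (before a nasal consonant) → [õ].
/m/ stays [m].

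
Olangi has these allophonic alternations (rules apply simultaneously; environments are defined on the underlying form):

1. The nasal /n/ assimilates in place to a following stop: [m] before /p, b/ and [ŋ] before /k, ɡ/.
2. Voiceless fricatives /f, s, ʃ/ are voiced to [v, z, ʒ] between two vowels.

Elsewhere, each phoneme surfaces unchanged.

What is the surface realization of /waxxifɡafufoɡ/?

/w/ (word-initial): no rule targets it → [w].
/a/ — not in any rule's target class → [a].
/x/ (between /a/ and /x/) is unaffected → [x].
/x/ (between /x/ and /i/): no rule targets it → [x].
/i/ stays [i].
/f/ (between /i/ and /ɡ/) fails the environment for rule 2, so it stays [f].
/ɡ/ stays [ɡ].
/a/ (between /ɡ/ and /f/) is unaffected → [a].
/f/ (between /a/ and /u/) occurs between two vowels → [v] by rule 2.
/u/ (between /f/ and /f/) is unaffected → [u].
/f/ — between /u/ and /o/, between two vowels — surfaces as [v] (rule 2).
/o/ — not in any rule's target class → [o].
/ɡ/ stays [ɡ].

[waxxifɡavuvoɡ]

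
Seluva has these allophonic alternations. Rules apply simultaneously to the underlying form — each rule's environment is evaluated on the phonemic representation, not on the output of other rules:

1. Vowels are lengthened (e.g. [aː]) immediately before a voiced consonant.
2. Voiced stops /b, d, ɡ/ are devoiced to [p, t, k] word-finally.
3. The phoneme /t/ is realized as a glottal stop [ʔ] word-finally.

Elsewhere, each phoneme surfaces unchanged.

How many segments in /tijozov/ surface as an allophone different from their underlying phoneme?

Segments that undergo a rule: /i/ → [iː] (rule 1); /o/ → [oː] (rule 1); /o/ → [oː] (rule 1).
All other segments surface unchanged.

3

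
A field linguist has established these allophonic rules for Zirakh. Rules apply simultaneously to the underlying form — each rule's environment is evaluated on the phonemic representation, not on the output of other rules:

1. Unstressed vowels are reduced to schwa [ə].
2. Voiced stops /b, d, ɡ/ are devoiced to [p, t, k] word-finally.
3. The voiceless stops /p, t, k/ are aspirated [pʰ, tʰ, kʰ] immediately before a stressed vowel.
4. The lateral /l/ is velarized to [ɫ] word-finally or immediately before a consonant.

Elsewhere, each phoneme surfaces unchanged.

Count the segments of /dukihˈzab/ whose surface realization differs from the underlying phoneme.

3

Segments that undergo a rule: /u/ → [ə] (rule 1); /i/ → [ə] (rule 1); /b/ → [p] (rule 2).
All other segments surface unchanged.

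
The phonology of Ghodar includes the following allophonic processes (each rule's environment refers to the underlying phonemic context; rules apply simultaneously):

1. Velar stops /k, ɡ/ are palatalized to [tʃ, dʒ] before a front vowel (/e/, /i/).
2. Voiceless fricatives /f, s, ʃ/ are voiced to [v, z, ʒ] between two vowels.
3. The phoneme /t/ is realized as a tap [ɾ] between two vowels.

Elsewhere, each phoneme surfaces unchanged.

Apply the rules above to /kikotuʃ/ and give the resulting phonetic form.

[tʃikoɾuʃ]

/k/ (word-initial) occurs before a front vowel → [tʃ] by rule 1.
/i/ — not in any rule's target class → [i].
/k/ — between /i/ and /o/; rule 1 does not apply here → [k].
/o/ — not in any rule's target class → [o].
/t/ — between /o/ and /u/, between two vowels — surfaces as [ɾ] (rule 3).
/u/ — not in any rule's target class → [u].
/ʃ/ — word-final; rule 2 does not apply here → [ʃ].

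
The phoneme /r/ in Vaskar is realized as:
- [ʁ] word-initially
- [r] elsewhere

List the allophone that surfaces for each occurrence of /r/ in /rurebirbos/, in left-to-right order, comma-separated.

Occurrence 1 (position 1): word-initially → [ʁ].
Occurrence 2 (position 3): no conditioning environment matches → elsewhere allophone [r].
Occurrence 3 (position 7): no conditioning environment matches → elsewhere allophone [r].

[ʁ], [r], [r]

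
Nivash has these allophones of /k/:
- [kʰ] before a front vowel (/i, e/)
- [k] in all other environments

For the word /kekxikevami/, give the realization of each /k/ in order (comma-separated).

Occurrence 1 (position 1): before a front vowel (/i, e/) → [kʰ].
Occurrence 2 (position 3): no conditioning environment matches → elsewhere allophone [k].
Occurrence 3 (position 6): before a front vowel (/i, e/) → [kʰ].

[kʰ], [k], [kʰ]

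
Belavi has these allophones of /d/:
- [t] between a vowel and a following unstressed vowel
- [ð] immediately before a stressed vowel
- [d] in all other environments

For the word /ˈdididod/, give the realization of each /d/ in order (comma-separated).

Occurrence 1 (position 1): immediately before a stressed vowel → [ð].
Occurrence 2 (position 3): between a vowel and a following unstressed vowel → [t].
Occurrence 3 (position 5): between a vowel and a following unstressed vowel → [t].
Occurrence 4 (position 7): no conditioning environment matches → elsewhere allophone [d].

[ð], [t], [t], [d]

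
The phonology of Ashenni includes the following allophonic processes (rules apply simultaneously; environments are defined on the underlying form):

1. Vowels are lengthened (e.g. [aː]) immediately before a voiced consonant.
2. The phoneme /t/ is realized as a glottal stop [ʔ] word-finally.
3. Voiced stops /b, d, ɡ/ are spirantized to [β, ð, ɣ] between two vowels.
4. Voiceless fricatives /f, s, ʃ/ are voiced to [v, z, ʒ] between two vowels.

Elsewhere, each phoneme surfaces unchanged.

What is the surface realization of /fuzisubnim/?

/f/ (word-initial): rule 4 targets it, but not between two vowels → unchanged [f].
/u/ meets the environment for rule 1 (before a voiced consonant) → [uː].
/z/ (between /u/ and /i/): no rule targets it → [z].
/i/ (between /z/ and /s/) is in the target of rule 1 but the environment (before a voiced consonant) is not met → [i].
/s/ (between /i/ and /u/): between two vowels, so rule 4 applies → [z].
Rule 1 applies to /u/ (between /s/ and /b/: before a voiced consonant) → [uː].
/b/ (between /u/ and /n/) is in the target of rule 3 but the environment (between two vowels) is not met → [b].
/n/ (between /b/ and /i/) is unaffected → [n].
/i/ (between /n/ and /m/): before a voiced consonant, so rule 1 applies → [iː].
/m/ stays [m].

[fuːzizuːbniːm]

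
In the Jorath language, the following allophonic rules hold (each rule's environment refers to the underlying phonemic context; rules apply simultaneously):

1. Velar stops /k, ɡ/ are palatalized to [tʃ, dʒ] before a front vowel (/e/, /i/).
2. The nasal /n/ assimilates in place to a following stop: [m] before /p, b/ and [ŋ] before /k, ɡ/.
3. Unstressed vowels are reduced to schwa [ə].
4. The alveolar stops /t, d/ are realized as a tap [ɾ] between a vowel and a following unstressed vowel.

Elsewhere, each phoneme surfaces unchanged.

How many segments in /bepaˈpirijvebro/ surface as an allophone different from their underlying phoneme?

Segments that undergo a rule: /e/ → [ə] (rule 3); /a/ → [ə] (rule 3); /i/ → [ə] (rule 3); /e/ → [ə] (rule 3); /o/ → [ə] (rule 3).
All other segments surface unchanged.

5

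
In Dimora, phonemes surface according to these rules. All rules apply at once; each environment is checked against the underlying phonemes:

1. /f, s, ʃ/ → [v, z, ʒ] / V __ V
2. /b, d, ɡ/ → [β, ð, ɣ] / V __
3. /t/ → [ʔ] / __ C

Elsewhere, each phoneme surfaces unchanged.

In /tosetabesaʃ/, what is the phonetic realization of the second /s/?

[z]

Rule 1 applies to /s/ (between /e/ and /a/: between two vowels) → [z].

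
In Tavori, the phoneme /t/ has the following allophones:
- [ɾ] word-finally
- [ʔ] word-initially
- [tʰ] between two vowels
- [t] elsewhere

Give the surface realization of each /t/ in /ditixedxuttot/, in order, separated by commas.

Occurrence 1 (position 3): between two vowels → [tʰ].
Occurrence 2 (position 10): no conditioning environment matches → elsewhere allophone [t].
Occurrence 3 (position 11): no conditioning environment matches → elsewhere allophone [t].
Occurrence 4 (position 13): word-finally → [ɾ].

[tʰ], [t], [t], [ɾ]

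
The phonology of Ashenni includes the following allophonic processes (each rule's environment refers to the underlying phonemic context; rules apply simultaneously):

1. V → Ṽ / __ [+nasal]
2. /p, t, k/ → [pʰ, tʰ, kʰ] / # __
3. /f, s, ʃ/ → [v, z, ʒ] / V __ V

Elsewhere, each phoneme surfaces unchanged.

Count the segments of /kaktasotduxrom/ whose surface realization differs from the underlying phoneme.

Segments that undergo a rule: /k/ → [kʰ] (rule 2); /s/ → [z] (rule 3); /o/ → [õ] (rule 1).
All other segments surface unchanged.

3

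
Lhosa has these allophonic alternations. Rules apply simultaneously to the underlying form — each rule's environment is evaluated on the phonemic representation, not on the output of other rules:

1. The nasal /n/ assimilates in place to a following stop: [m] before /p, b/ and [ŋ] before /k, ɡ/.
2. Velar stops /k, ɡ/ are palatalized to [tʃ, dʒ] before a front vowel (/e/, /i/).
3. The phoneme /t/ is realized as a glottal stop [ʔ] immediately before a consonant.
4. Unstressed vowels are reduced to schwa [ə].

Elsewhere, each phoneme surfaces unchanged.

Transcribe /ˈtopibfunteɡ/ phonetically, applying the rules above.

[ˈtopəbfəntəɡ]

/t/ — word-initial; rule 3 does not apply here → [t].
/o/ (between /t/ and /p/) is in the target of rule 4 but the environment (in an unstressed syllable) is not met → [o].
/p/ — not in any rule's target class → [p].
/i/ — between /p/ and /b/, in an unstressed syllable — surfaces as [ə] (rule 4).
/b/ stays [b].
/f/ (between /b/ and /u/) is unaffected → [f].
/u/ — between /f/ and /n/, in an unstressed syllable — surfaces as [ə] (rule 4).
/n/ (between /u/ and /t/) is in the target of rule 1 but the environment (before a labial or velar stop) is not met → [n].
/t/ (between /n/ and /e/) is in the target of rule 3 but the environment (immediately before a consonant) is not met → [t].
/e/ — between /t/ and /ɡ/, in an unstressed syllable — surfaces as [ə] (rule 4).
/ɡ/ (word-final): rule 2 targets it, but not before a front vowel → unchanged [ɡ].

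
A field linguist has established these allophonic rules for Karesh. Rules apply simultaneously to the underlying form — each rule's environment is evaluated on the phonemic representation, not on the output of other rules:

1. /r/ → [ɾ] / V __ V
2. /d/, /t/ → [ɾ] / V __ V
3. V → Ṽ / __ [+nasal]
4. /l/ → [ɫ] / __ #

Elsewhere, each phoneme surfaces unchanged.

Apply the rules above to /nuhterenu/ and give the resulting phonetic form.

/n/ stays [n].
/u/ — between /n/ and /h/; rule 3 does not apply here → [u].
/h/ — not in any rule's target class → [h].
/t/ (between /h/ and /e/) fails the environment for rule 2, so it stays [t].
/e/ — between /t/ and /r/; rule 3 does not apply here → [e].
Rule 1 applies to /r/ (between /e/ and /e/: between two vowels) → [ɾ].
/e/ (between /r/ and /n/): before a nasal consonant, so rule 3 applies → [ẽ].
/n/ stays [n].
/u/ — word-final; rule 3 does not apply here → [u].

[nuhteɾẽnu]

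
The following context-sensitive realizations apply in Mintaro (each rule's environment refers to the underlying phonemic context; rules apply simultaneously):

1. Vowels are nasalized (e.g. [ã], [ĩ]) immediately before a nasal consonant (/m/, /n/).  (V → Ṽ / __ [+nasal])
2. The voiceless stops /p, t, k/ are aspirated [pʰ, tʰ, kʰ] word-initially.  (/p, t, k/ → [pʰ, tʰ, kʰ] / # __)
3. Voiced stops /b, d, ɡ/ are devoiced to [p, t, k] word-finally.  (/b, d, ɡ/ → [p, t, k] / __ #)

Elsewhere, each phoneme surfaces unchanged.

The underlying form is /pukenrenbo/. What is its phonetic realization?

[pʰukẽnrẽnbo]

/p/ — word-initial, word-initially — surfaces as [pʰ] (rule 2).
/u/ — between /p/ and /k/; rule 1 does not apply here → [u].
/k/ (between /u/ and /e/): rule 2 targets it, but not word-initially → unchanged [k].
/e/ (between /k/ and /n/): before a nasal consonant, so rule 1 applies → [ẽ].
/e/ (between /r/ and /n/): before a nasal consonant, so rule 1 applies → [ẽ].
/b/ (between /n/ and /o/) fails the environment for rule 3, so it stays [b].
/o/ (word-final) fails the environment for rule 1, so it stays [o].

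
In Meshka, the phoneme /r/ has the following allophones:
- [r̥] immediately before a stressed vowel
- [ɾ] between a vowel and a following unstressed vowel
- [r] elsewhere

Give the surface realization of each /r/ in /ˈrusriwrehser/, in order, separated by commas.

Occurrence 1 (position 1): immediately before a stressed vowel → [r̥].
Occurrence 2 (position 4): no conditioning environment matches → elsewhere allophone [r].
Occurrence 3 (position 7): no conditioning environment matches → elsewhere allophone [r].
Occurrence 4 (position 12): no conditioning environment matches → elsewhere allophone [r].

[r̥], [r], [r], [r]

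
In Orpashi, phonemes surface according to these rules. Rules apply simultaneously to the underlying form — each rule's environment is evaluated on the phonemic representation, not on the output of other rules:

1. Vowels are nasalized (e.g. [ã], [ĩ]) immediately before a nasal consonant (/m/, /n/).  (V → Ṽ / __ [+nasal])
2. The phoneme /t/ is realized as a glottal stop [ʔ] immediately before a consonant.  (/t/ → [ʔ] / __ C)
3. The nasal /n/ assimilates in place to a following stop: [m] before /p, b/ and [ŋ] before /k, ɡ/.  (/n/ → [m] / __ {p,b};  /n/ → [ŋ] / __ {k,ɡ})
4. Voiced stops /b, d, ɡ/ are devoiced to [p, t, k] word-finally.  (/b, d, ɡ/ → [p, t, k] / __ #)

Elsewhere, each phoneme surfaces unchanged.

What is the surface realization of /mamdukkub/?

[mãmdukkup]

/m/ (word-initial) is unaffected → [m].
/a/ meets the environment for rule 1 (before a nasal consonant) → [ã].
/m/ (between /a/ and /d/) is unaffected → [m].
/d/ (between /m/ and /u/) is in the target of rule 4 but the environment (word-finally) is not met → [d].
/u/ (between /d/ and /k/) fails the environment for rule 1, so it stays [u].
/k/ (between /u/ and /k/) is unaffected → [k].
/k/ (between /k/ and /u/) is unaffected → [k].
/u/ (between /k/ and /b/): rule 1 targets it, but not before a nasal consonant → unchanged [u].
Rule 4 applies to /b/ (word-final: word-finally) → [p].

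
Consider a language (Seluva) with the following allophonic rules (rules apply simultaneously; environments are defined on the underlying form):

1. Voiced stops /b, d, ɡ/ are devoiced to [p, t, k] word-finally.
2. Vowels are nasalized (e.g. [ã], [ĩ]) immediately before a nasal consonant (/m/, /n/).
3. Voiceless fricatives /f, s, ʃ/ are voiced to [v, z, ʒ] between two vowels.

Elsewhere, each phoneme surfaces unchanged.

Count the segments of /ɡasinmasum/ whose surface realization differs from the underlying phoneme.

4

Segments that undergo a rule: /s/ → [z] (rule 3); /i/ → [ĩ] (rule 2); /s/ → [z] (rule 3); /u/ → [ũ] (rule 2).
All other segments surface unchanged.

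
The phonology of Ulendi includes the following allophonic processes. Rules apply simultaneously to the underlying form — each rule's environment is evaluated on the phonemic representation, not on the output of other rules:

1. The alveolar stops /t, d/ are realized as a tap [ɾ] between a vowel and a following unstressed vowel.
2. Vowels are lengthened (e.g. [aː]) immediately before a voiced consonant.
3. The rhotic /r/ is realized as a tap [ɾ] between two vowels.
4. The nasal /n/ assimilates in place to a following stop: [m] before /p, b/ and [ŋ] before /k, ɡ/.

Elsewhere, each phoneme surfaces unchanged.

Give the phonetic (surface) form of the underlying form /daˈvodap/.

/d/ — word-initial; rule 1 does not apply here → [d].
/a/ — between /d/ and /v/, before a voiced consonant — surfaces as [aː] (rule 2).
/v/ — not in any rule's target class → [v].
/o/ (between /v/ and /d/): before a voiced consonant, so rule 2 applies → [oː].
/d/ (between /o/ and /a/) occurs between a vowel and a following unstressed vowel → [ɾ] by rule 1.
/a/ — between /d/ and /p/; rule 2 does not apply here → [a].
/p/ (word-final) is unaffected → [p].

[daːˈvoːɾap]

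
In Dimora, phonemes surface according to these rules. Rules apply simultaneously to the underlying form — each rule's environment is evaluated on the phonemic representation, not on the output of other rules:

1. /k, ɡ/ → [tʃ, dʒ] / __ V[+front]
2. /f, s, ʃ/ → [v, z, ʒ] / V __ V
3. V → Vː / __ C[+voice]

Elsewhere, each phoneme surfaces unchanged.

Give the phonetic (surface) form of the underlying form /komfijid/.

/k/ (word-initial) fails the environment for rule 1, so it stays [k].
/o/ meets the environment for rule 3 (before a voiced consonant) → [oː].
/m/ stays [m].
/f/ (between /m/ and /i/) fails the environment for rule 2, so it stays [f].
/i/ meets the environment for rule 3 (before a voiced consonant) → [iː].
/j/ — not in any rule's target class → [j].
/i/ — between /j/ and /d/, before a voiced consonant — surfaces as [iː] (rule 3).
/d/ (word-final) is unaffected → [d].

[koːmfiːjiːd]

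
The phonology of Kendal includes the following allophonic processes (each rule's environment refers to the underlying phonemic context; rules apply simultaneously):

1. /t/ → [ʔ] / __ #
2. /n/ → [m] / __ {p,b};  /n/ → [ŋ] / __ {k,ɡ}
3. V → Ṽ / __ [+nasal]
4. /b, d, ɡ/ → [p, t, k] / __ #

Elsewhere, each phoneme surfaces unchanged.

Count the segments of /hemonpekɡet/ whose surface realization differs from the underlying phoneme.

Segments that undergo a rule: /e/ → [ẽ] (rule 3); /o/ → [õ] (rule 3); /n/ → [m] (rule 2); /t/ → [ʔ] (rule 1).
All other segments surface unchanged.

4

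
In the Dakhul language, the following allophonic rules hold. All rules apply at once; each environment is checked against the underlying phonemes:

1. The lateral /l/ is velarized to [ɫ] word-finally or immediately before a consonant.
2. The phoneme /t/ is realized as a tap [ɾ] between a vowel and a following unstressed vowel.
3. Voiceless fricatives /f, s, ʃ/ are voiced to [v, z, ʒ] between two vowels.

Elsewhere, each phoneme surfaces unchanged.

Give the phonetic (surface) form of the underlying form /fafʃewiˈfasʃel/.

[fafʃewiˈvasʃeɫ]

/f/ (word-initial) is in the target of rule 3 but the environment (between two vowels) is not met → [f].
/f/ (between /a/ and /ʃ/): rule 3 targets it, but not between two vowels → unchanged [f].
/ʃ/ (between /f/ and /e/): rule 3 targets it, but not between two vowels → unchanged [ʃ].
/f/ (between /i/ and /a/) occurs between two vowels → [v] by rule 3.
/s/ (between /a/ and /ʃ/) is in the target of rule 3 but the environment (between two vowels) is not met → [s].
/ʃ/ (between /s/ and /e/) fails the environment for rule 3, so it stays [ʃ].
/l/ (word-final): word-finally or immediately before a consonant, so rule 1 applies → [ɫ].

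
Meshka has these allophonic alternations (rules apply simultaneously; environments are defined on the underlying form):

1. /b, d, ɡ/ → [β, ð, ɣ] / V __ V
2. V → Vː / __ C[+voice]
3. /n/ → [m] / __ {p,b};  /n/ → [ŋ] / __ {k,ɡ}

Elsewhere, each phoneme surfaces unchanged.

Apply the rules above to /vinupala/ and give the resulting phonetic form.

/v/ — not in any rule's target class → [v].
/i/ (between /v/ and /n/): before a voiced consonant, so rule 2 applies → [iː].
/n/ — between /i/ and /u/; rule 3 does not apply here → [n].
/u/ (between /n/ and /p/) fails the environment for rule 2, so it stays [u].
/p/ — not in any rule's target class → [p].
/a/ meets the environment for rule 2 (before a voiced consonant) → [aː].
/l/ (between /a/ and /a/) is unaffected → [l].
/a/ (word-final): rule 2 targets it, but not before a voiced consonant → unchanged [a].

[viːnupaːla]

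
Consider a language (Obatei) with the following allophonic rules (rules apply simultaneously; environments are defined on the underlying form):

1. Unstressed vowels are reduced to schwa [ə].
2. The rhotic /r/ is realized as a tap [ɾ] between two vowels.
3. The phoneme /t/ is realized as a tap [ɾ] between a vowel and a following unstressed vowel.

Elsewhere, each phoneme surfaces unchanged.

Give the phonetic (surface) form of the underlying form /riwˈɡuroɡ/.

/r/ — word-initial; rule 2 does not apply here → [r].
/i/ — between /r/ and /w/, in an unstressed syllable — surfaces as [ə] (rule 1).
/w/ (between /i/ and /ɡ/): no rule targets it → [w].
/ɡ/ (between /w/ and /u/): no rule targets it → [ɡ].
/u/ (between /ɡ/ and /r/) is in the target of rule 1 but the environment (in an unstressed syllable) is not met → [u].
/r/ meets the environment for rule 2 (between two vowels) → [ɾ].
Rule 1 applies to /o/ (between /r/ and /ɡ/: in an unstressed syllable) → [ə].
/ɡ/ stays [ɡ].

[rəwˈɡuɾəɡ]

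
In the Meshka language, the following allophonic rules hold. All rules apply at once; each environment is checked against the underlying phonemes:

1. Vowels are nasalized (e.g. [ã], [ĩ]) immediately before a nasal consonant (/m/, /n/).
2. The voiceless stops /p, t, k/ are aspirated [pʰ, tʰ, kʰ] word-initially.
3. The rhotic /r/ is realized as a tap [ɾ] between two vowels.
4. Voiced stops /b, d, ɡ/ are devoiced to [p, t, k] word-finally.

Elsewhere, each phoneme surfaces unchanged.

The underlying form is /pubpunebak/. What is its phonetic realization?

Rule 2 applies to /p/ (word-initial: word-initially) → [pʰ].
/u/ (between /p/ and /b/): rule 1 targets it, but not before a nasal consonant → unchanged [u].
/b/ — between /u/ and /p/; rule 4 does not apply here → [b].
/p/ — between /b/ and /u/; rule 2 does not apply here → [p].
/u/ (between /p/ and /n/): before a nasal consonant, so rule 1 applies → [ũ].
/e/ — between /n/ and /b/; rule 1 does not apply here → [e].
/b/ (between /e/ and /a/) is in the target of rule 4 but the environment (word-finally) is not met → [b].
/a/ (between /b/ and /k/): rule 1 targets it, but not before a nasal consonant → unchanged [a].
/k/ (word-final): rule 2 targets it, but not word-initially → unchanged [k].

[pʰubpũnebak]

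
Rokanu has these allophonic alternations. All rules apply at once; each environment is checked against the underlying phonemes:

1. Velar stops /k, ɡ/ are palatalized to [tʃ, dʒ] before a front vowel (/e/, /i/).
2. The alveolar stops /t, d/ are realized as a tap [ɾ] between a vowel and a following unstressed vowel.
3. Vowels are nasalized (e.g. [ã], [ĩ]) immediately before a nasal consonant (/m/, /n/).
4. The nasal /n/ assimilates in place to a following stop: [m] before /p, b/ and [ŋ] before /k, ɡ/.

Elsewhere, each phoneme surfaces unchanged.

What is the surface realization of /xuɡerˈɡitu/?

/x/ (word-initial): no rule targets it → [x].
/u/ (between /x/ and /ɡ/) is in the target of rule 3 but the environment (before a nasal consonant) is not met → [u].
/ɡ/ (between /u/ and /e/) occurs before a front vowel → [dʒ] by rule 1.
/e/ (between /ɡ/ and /r/) fails the environment for rule 3, so it stays [e].
/r/ (between /e/ and /ɡ/): no rule targets it → [r].
Rule 1 applies to /ɡ/ (between /r/ and /i/: before a front vowel) → [dʒ].
/i/ (between /ɡ/ and /t/) fails the environment for rule 3, so it stays [i].
/t/ meets the environment for rule 2 (between a vowel and a following unstressed vowel) → [ɾ].
/u/ (word-final) fails the environment for rule 3, so it stays [u].

[xudʒerˈdʒiɾu]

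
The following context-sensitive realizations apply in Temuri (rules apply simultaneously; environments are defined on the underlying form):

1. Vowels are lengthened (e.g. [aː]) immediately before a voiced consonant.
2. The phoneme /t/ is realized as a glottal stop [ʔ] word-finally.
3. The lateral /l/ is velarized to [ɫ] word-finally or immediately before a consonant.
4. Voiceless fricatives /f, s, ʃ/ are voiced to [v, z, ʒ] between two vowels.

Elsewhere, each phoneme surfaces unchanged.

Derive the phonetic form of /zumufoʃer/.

[zuːmuvoʒeːr]

/z/ — not in any rule's target class → [z].
/u/ (between /z/ and /m/) occurs before a voiced consonant → [uː] by rule 1.
/m/ (between /u/ and /u/): no rule targets it → [m].
/u/ — between /m/ and /f/; rule 1 does not apply here → [u].
/f/ (between /u/ and /o/): between two vowels, so rule 4 applies → [v].
/o/ (between /f/ and /ʃ/) fails the environment for rule 1, so it stays [o].
/ʃ/ (between /o/ and /e/) occurs between two vowels → [ʒ] by rule 4.
/e/ — between /ʃ/ and /r/, before a voiced consonant — surfaces as [eː] (rule 1).
/r/ (word-final) is unaffected → [r].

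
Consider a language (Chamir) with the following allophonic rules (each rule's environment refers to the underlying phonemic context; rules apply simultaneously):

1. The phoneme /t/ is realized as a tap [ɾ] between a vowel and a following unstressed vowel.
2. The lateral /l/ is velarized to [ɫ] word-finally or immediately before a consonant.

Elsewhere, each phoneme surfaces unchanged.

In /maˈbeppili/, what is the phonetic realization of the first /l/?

[l]

/l/ — between /i/ and /i/; rule 2 does not apply here → [l].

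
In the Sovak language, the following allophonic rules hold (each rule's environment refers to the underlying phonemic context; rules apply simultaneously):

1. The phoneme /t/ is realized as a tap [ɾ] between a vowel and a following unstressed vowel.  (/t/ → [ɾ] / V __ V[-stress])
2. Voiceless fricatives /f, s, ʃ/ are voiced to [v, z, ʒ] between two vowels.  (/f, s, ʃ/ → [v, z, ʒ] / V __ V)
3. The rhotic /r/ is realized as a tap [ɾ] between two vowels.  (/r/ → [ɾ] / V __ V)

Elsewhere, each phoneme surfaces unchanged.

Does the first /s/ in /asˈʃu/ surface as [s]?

Yes

/s/ — between /a/ and /ʃ/; rule 2 does not apply here → [s].
The actual realization is [s], which matches [s].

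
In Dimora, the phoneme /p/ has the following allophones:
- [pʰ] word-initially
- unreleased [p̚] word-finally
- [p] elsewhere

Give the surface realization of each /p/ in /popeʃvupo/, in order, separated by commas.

[pʰ], [p], [p]

Occurrence 1 (position 1): word-initially → [pʰ].
Occurrence 2 (position 3): no conditioning environment matches → elsewhere allophone [p].
Occurrence 3 (position 8): no conditioning environment matches → elsewhere allophone [p].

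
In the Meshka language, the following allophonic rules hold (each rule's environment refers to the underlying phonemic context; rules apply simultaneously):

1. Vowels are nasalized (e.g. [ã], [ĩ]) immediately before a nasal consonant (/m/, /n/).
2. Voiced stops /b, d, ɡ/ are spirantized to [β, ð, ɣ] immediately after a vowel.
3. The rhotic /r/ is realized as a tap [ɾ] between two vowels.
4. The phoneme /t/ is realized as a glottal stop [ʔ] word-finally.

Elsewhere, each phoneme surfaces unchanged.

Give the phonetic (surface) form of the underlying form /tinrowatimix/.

[tĩnrowatĩmix]

/t/ — word-initial; rule 4 does not apply here → [t].
/i/ meets the environment for rule 1 (before a nasal consonant) → [ĩ].
/r/ (between /n/ and /o/): rule 3 targets it, but not between two vowels → unchanged [r].
/o/ — between /r/ and /w/; rule 1 does not apply here → [o].
/a/ (between /w/ and /t/) fails the environment for rule 1, so it stays [a].
/t/ (between /a/ and /i/) fails the environment for rule 4, so it stays [t].
/i/ meets the environment for rule 1 (before a nasal consonant) → [ĩ].
/i/ (between /m/ and /x/) is in the target of rule 1 but the environment (before a nasal consonant) is not met → [i].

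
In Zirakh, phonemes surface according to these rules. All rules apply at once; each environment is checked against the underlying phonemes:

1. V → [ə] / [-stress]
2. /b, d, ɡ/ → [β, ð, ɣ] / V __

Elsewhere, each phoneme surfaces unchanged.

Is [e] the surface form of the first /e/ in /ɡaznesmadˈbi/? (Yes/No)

/e/ (between /n/ and /s/) occurs in an unstressed syllable → [ə] by rule 1.
The actual realization is [ə], not [e].

No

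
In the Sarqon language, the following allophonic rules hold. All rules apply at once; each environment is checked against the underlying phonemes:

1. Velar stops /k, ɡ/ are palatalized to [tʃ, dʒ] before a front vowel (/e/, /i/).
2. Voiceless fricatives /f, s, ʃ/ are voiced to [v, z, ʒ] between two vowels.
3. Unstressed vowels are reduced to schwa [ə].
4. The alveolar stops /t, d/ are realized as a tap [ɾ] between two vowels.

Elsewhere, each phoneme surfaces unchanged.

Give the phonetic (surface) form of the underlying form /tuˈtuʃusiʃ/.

/t/ — word-initial; rule 4 does not apply here → [t].
Rule 3 applies to /u/ (between /t/ and /t/: in an unstressed syllable) → [ə].
/t/ (between /u/ and /u/) occurs between two vowels → [ɾ] by rule 4.
/u/ (between /t/ and /ʃ/) is in the target of rule 3 but the environment (in an unstressed syllable) is not met → [u].
Rule 2 applies to /ʃ/ (between /u/ and /u/: between two vowels) → [ʒ].
/u/ — between /ʃ/ and /s/, in an unstressed syllable — surfaces as [ə] (rule 3).
/s/ — between /u/ and /i/, between two vowels — surfaces as [z] (rule 2).
/i/ (between /s/ and /ʃ/) occurs in an unstressed syllable → [ə] by rule 3.
/ʃ/ (word-final): rule 2 targets it, but not between two vowels → unchanged [ʃ].

[təˈɾuʒəzəʃ]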